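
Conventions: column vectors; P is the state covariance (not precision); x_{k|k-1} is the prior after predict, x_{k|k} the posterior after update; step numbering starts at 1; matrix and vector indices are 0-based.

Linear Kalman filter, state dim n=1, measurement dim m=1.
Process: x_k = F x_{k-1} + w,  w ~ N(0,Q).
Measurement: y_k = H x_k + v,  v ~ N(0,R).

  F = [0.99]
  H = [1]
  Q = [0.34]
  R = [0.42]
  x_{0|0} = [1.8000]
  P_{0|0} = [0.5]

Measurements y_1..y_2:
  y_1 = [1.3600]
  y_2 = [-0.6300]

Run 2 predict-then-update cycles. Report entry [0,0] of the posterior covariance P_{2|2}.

P_post[0,0] = 0.2493

step 1: x^-=[1.7820]  P^-=[0.8300]  S=[1.2500]  K=[0.6640]  nu=[-0.4220]  x^+=[1.5018]  P^+=[0.2789]
step 2: x^-=[1.4868]  P^-=[0.6133]  S=[1.0333]  K=[0.5935]  nu=[-2.1168]  x^+=[0.2304]  P^+=[0.2493]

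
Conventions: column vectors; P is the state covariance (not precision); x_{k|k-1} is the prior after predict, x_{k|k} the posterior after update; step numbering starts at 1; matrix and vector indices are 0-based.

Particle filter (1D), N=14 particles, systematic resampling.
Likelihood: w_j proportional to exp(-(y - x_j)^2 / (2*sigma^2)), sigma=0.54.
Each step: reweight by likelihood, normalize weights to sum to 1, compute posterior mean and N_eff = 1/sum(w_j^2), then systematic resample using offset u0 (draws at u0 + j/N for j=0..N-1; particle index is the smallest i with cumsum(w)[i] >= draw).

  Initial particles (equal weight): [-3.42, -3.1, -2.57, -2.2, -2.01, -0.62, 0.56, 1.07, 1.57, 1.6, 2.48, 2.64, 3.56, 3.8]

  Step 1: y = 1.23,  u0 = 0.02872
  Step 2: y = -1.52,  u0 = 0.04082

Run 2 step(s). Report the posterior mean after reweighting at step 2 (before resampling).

post_mean = 0.5771

step 1: w=[0.0000, 0.0000, 0.0000, 0.0000, 0.0000, 0.0009, 0.1477, 0.3052, 0.2616, 0.2522, 0.0219, 0.0105, 0.0000, 0.0000]  mean=1.3051  Neff=4.0394  idx=[6, 6, 7, 7, 7, 7, 8, 8, 8, 8, 9, 9, 9, 9]
step 2: w=[0.4835, 0.4835, 0.0081, 0.0081, 0.0081, 0.0081, 0.0001, 0.0001, 0.0001, 0.0001, 0.0000, 0.0000, 0.0000, 0.0000]  mean=0.5771  Neff=2.1376  idx=[0, 0, 0, 0, 0, 0, 0, 1, 1, 1, 1, 1, 1, 2]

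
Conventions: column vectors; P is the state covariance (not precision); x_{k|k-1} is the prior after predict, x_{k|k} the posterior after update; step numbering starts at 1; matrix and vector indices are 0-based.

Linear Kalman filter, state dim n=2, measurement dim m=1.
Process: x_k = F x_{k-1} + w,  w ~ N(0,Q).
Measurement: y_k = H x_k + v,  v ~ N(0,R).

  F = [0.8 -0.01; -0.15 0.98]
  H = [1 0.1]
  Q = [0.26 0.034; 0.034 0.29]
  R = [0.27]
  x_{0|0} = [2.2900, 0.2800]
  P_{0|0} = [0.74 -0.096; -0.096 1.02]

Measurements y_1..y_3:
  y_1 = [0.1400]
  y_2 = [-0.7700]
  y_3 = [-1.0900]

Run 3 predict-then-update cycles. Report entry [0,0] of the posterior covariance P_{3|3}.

step 1: x^-=[1.8292, -0.0691]  P^-=[0.7352 -0.1402; -0.1402 1.3145]  S=[0.9903]  K=[0.7283; -0.0088]  nu=[-1.6823]  x^+=[0.6041, -0.0542]  P^+=[0.2100 -0.1338; -0.1338 1.3144]
step 2: x^-=[0.4838, -0.1438]  P^-=[0.3967 -0.1092; -0.1092 1.5964]  S=[0.6608]  K=[0.5838; 0.0763]  nu=[-1.2394]  x^+=[-0.2397, -0.2384]  P^+=[0.1715 -0.1386; -0.1386 1.5926]
step 3: x^-=[-0.1894, -0.1976]  P^-=[0.3721 -0.1111; -0.1111 1.8641]  S=[0.6385]  K=[0.5654; 0.1180]  nu=[-0.8808]  x^+=[-0.6874, -0.3015]  P^+=[0.1680 -0.1537; -0.1537 1.8552]

P_post[0,0] = 0.1680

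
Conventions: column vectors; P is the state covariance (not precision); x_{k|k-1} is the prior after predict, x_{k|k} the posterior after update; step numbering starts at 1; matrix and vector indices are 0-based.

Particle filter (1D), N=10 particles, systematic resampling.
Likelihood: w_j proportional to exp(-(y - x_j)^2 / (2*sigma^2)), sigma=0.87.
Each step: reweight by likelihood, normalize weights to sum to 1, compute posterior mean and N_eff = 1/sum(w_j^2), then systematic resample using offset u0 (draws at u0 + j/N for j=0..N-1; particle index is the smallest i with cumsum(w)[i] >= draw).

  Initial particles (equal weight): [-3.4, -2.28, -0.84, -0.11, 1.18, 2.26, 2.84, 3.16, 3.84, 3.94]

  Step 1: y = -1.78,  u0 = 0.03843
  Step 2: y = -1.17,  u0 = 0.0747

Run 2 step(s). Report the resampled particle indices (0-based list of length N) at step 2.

step 1: w=[0.1013, 0.4862, 0.3199, 0.0909, 0.0018, 0.0000, 0.0000, 0.0000, 0.0000, 0.0000]  mean=-1.7295  Neff=2.7994  idx=[0, 1, 1, 1, 1, 1, 2, 2, 2, 3]
step 2: w=[0.0068, 0.0803, 0.0803, 0.0803, 0.0803, 0.0803, 0.1686, 0.1686, 0.1686, 0.0862]  mean=-1.3723  Neff=8.0046  idx=[1, 3, 4, 5, 6, 6, 7, 8, 8, 9]

resampled_idx = [1, 3, 4, 5, 6, 6, 7, 8, 8, 9]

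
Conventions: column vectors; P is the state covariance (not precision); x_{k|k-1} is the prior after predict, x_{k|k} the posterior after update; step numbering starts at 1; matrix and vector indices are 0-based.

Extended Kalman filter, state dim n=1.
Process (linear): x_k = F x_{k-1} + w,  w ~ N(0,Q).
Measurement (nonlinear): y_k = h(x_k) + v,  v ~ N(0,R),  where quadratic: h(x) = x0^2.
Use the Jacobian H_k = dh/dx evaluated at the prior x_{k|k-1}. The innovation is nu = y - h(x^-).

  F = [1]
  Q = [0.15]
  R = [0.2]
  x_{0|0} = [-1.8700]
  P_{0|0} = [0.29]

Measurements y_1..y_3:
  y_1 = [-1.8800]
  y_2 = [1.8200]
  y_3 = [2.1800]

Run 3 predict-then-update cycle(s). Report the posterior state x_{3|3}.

x_post = [-1.4703]

step 1: x^-=[-1.8700]  P^-=[0.4400]  H_jac=[-3.7400]  S=[6.3545]  K=[-0.2590]  nu=[-5.3769]  x^+=[-0.4776]  P^+=[0.0138]
step 2: x^-=[-0.4776]  P^-=[0.1638]  H_jac=[-0.9551]  S=[0.3495]  K=[-0.4478]  nu=[1.5919]  x^+=[-1.1904]  P^+=[0.0938]
step 3: x^-=[-1.1904]  P^-=[0.2438]  H_jac=[-2.3809]  S=[1.5818]  K=[-0.3669]  nu=[0.7628]  x^+=[-1.4703]  P^+=[0.0308]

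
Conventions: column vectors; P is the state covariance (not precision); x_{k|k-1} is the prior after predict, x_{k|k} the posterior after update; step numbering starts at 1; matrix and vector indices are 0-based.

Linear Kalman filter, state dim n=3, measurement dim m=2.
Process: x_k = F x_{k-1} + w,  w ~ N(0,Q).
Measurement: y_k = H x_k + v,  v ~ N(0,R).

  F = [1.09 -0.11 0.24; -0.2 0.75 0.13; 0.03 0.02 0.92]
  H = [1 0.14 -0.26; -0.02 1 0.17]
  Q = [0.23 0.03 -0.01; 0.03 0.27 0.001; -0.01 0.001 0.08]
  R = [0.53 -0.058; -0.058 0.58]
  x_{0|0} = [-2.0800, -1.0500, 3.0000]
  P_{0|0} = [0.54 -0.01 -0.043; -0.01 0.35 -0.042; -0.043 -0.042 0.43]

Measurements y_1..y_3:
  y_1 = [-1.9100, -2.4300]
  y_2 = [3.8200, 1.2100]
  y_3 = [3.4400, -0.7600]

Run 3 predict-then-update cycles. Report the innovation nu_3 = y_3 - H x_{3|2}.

step 1: x^-=[-1.4317, 0.0185, 2.6766]  P^-=[0.8827 -0.1226 0.0623; -0.1226 0.4928 0.0329; 0.0623 0.0329 0.4406]  S=[1.3830 -0.1452; -0.1452 1.1015]  K=[0.6102 -0.0372; 0.0029 0.4550; -0.0247 0.0935]  nu=[0.2150, -2.9322]  x^+=[-1.1913, -1.3151, 2.3971]  P^+=[0.3596 -0.0660 0.0953; -0.0660 0.2651 -0.0155; 0.0953 -0.0155 0.4295]
step 2: x^-=[-0.5785, -0.4365, 2.1433]  P^-=[0.7517 -0.1059 0.1926; -0.1059 0.4526 0.0251; 0.1926 0.0251 0.4486]  S=[1.1893 -0.1073; -0.1073 1.0573]  K=[0.5752 -0.0250; -0.0021 0.4339; 0.0758 0.0999]  nu=[5.0169, 1.2705]  x^+=[2.2756, 0.1042, 2.6507]  P^+=[0.3544 -0.0662 0.1493; -0.0662 0.2533 -0.0170; 0.1493 -0.0170 0.4328]
step 3: x^-=[3.1051, -0.0324, 2.5090]  P^-=[0.7740 -0.0991 0.2478; -0.0991 0.4428 0.0145; 0.2478 0.0145 0.4543]  S=[1.1857 -0.0904; -0.0904 1.0434]  K=[0.5853 -0.0187; -0.0018 0.4284; 0.1182 0.0934]  nu=[0.9918, -1.0920]  x^+=[3.7060, -0.5020, 2.5242]  P^+=[0.3654 -0.0668 0.1723; -0.0668 0.2511 -0.0224; 0.1723 -0.0224 0.4306]

innov = [0.9918, -1.0920]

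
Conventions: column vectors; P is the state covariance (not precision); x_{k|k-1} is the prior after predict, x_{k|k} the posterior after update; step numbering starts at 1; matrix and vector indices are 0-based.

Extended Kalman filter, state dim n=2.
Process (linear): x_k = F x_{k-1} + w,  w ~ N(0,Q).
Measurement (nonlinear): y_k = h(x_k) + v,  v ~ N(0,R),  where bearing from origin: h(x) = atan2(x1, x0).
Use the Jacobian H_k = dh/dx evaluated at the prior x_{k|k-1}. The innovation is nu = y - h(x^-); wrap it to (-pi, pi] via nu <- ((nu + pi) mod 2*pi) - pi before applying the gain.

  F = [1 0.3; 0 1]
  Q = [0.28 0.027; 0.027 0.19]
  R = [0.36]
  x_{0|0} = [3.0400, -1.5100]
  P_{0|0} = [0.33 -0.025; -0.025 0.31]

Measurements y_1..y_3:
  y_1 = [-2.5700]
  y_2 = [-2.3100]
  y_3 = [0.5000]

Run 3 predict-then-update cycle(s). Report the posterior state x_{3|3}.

step 1: x^-=[2.5870, -1.5100]  P^-=[0.6229 0.0950; 0.0950 0.5000]  H_jac=[0.1683 0.2883]  S=[0.4284]  K=[0.3086; 0.3738]  nu=[-2.0417]  x^+=[1.9569, -2.2732]  P^+=[0.5821 0.0456; 0.0456 0.4401]
step 2: x^-=[1.2750, -2.2732]  P^-=[0.9291 0.2046; 0.2046 0.6301]  H_jac=[0.3346 0.1877]  S=[0.5119]  K=[0.6823; 0.3648]  nu=[-1.2504]  x^+=[0.4218, -2.7293]  P^+=[0.6907 0.0772; 0.0772 0.5620]
step 3: x^-=[-0.3970, -2.7293]  P^-=[1.0676 0.2728; 0.2728 0.7520]  H_jac=[0.3588 -0.0522]  S=[0.4893]  K=[0.7538; 0.1198]  nu=[2.2152]  x^+=[1.2729, -2.4638]  P^+=[0.7896 0.2286; 0.2286 0.7450]

x_post = [1.2729, -2.4638]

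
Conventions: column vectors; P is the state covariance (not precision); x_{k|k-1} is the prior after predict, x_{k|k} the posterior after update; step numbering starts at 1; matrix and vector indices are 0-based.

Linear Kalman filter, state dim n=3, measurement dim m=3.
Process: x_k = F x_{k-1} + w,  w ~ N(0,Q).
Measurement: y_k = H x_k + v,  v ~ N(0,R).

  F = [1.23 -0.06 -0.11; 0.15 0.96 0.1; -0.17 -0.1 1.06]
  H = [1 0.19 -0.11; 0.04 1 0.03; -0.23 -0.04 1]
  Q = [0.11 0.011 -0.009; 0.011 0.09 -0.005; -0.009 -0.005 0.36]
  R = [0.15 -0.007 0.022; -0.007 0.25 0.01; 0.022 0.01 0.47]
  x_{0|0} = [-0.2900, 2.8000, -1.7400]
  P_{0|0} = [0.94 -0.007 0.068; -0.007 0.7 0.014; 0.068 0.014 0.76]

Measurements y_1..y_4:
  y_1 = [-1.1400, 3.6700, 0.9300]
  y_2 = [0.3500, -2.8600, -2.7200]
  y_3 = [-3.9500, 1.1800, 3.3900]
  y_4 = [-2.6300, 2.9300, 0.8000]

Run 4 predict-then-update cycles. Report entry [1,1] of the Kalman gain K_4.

step 1: x^-=[-0.3333, 2.4705, -2.0751]  P^-=[1.5267 0.1332 -0.2000; 0.1332 0.7666 0.0094; -0.2000 0.0094 1.2204]  S=[1.8133 0.3238 -0.6836; 0.3238 1.0309 -0.0262; -0.6836 -0.0262 1.8661]  K=[0.8964 -0.0982 0.0288; 0.0161 0.7437 -0.0115; 0.0779 0.0304 0.7074]  nu=[-1.5044, 1.2751, 3.0273]  x^+=[-1.7198, 3.3599, -0.0121]  P^+=[0.1503 -0.0385 0.0653; -0.0385 0.1872 0.0010; 0.0653 0.0010 0.3496]
step 2: x^-=[-2.3157, 2.9663, -0.0564]  P^-=[0.3303 -0.0142 0.0106; -0.0142 0.2605 0.0274; 0.0106 0.0274 0.7339]  S=[0.4897 0.0364 -0.1193; 0.0364 0.5122 0.0496; -0.1193 0.0496 1.2145]  K=[0.6740 -0.0506 0.0149; 0.0279 0.5072 -0.0013; 0.0109 0.0384 0.6009]  nu=[2.0959, -5.7320, -3.0775]  x^+=[-0.6588, 0.1216, -2.1029]  P^+=[0.1112 -0.0231 0.0460; -0.0231 0.1274 0.0049; 0.0460 0.0049 0.2938]
step 3: x^-=[-0.5864, -0.1924, -2.1292]  P^-=[0.2733 -0.0017 -0.0026; -0.0017 0.2085 0.0266; -0.0026 0.0266 0.6762]  S=[0.4378 0.0367 -0.1142; 0.0367 0.4610 0.0463; -0.1142 0.0463 1.1601]  K=[0.6285 -0.0309 0.0067; 0.0427 0.4502 0.0023; -0.0170 0.0447 0.5791]  nu=[-3.5613, 1.4597, 5.3766]  x^+=[-2.8336, 0.3252, 1.1101]  P^+=[0.1023 -0.0173 0.0395; -0.0173 0.1128 0.0071; 0.0395 0.0071 0.2816]
step 4: x^-=[-3.6269, -0.0018, 1.6259]  P^-=[0.2605 0.0034 -0.0087; 0.0034 0.1966 0.0272; -0.0087 0.0272 0.6642]  S=[0.4277 0.0389 -0.1164; 0.0389 0.4495 0.0458; -0.1164 0.0458 1.1502]  K=[0.6159 -0.0236 0.0035; 0.0497 0.4348 0.0039; -0.0274 0.0481 0.5736]  nu=[1.1761, 3.0281, -1.6602]  x^+=[-2.9797, 1.3668, 0.7870]  P^+=[0.0996 -0.0153 0.0373; -0.0153 0.1088 0.0081; 0.0373 0.0081 0.2784]

K[1,1] = 0.4348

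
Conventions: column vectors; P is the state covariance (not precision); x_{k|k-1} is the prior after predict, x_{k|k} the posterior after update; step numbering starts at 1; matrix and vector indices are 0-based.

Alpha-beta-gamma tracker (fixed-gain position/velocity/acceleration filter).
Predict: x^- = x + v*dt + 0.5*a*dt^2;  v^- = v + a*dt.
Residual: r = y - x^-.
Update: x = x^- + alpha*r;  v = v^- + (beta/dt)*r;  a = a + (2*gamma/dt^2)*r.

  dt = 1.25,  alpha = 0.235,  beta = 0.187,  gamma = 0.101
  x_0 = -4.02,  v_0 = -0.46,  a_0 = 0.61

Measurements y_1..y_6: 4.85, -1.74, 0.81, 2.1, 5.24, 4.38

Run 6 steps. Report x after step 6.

x_post = 10.9169

step 1: x_pred=-4.1184  r=8.9684  x^+=-2.0109  v^+=1.6442  a^+=1.7694
step 2: x_pred=1.4267  r=-3.1667  x^+=0.6826  v^+=3.3822  a^+=1.3600
step 3: x_pred=5.9729  r=-5.1629  x^+=4.7596  v^+=4.3099  a^+=0.6926
step 4: x_pred=10.6881  r=-8.5881  x^+=8.6699  v^+=3.8909  a^+=-0.4177
step 5: x_pred=13.2072  r=-7.9672  x^+=11.3349  v^+=2.1769  a^+=-1.4477
step 6: x_pred=12.9250  r=-8.5450  x^+=10.9169  v^+=-0.9110  a^+=-2.5524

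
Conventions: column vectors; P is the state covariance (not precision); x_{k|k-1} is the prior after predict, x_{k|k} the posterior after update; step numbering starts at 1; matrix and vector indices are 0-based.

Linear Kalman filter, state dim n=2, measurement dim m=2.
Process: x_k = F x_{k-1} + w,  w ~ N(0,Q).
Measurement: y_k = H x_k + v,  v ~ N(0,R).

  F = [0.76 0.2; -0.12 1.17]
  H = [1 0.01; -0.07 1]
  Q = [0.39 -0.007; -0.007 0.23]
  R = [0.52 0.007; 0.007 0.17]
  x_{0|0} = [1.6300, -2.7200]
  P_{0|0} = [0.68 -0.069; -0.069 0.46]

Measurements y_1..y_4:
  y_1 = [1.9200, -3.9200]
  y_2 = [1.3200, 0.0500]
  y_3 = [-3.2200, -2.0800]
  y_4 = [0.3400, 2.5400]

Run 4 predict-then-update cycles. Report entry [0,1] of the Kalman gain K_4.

step 1: x^-=[0.6948, -3.3780]  P^-=[0.7802 -0.0211; -0.0211 0.8889]  S=[1.2999 -0.0598; -0.0598 1.0656]  K=[0.5983 -0.0375; 0.0291 0.8371]  nu=[1.2590, -0.4934]  x^+=[1.4666, -3.7543]  P^+=[0.3107 0.0196; 0.0196 0.1439]
step 2: x^-=[0.3637, -4.5686]  P^-=[0.5811 0.0153; 0.0153 0.4259]  S=[1.1015 -0.0142; -0.0142 0.5967]  K=[0.5274 -0.0301; 0.0269 0.7127]  nu=[1.0020, 4.6440]  x^+=[0.7524, -1.2317]  P^+=[0.2738 0.0177; 0.0177 0.1226]
step 3: x^-=[0.3255, -1.5313]  P^-=[0.5585 0.0121; 0.0121 0.3968]  S=[1.0787 -0.0161; -0.0161 0.5678]  K=[0.5173 -0.0330; 0.0253 0.6980]  nu=[-3.5302, -0.5259]  x^+=[-1.4834, -1.9876]  P^+=[0.2686 0.0168; 0.0168 0.1200]
step 4: x^-=[-1.5249, -2.1474]  P^-=[0.5551 0.0111; 0.0111 0.3934]  S=[1.0753 -0.0168; -0.0168 0.5646]  K=[0.5158 -0.0338; 0.0249 0.6962]  nu=[1.8864, 4.5807]  x^+=[-0.7066, 1.0886]  P^+=[0.2678 0.0166; 0.0166 0.1197]

K[0,1] = -0.0338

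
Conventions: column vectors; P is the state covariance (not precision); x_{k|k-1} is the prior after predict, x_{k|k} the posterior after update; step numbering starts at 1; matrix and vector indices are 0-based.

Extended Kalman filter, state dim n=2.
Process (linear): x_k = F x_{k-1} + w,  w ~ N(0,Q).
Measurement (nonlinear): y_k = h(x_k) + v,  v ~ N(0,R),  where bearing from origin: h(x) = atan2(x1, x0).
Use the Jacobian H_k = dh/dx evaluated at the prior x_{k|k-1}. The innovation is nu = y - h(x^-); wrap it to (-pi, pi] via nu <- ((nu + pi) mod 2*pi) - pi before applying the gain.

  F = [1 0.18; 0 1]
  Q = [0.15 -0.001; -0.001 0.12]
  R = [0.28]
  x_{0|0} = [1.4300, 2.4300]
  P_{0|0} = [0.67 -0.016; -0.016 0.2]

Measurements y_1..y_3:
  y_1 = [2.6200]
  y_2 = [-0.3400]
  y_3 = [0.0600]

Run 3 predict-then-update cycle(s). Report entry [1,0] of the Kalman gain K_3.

K[1,0] = 0.2168

step 1: x^-=[1.8674, 2.4300]  P^-=[0.8207 0.0190; 0.0190 0.3200]  H_jac=[-0.2587 0.1988]  S=[0.3456]  K=[-0.6034; 0.1699]  nu=[1.7044]  x^+=[0.8389, 2.7195]  P^+=[0.6949 0.0544; 0.0544 0.3100]
step 2: x^-=[1.3284, 2.7195]  P^-=[0.8745 0.1092; 0.1092 0.4300]  H_jac=[-0.2969 0.1450]  S=[0.3567]  K=[-0.6834; 0.0839]  nu=[-1.4564]  x^+=[2.3237, 2.5973]  P^+=[0.7079 0.1297; 0.1297 0.4275]
step 3: x^-=[2.7912, 2.5973]  P^-=[0.9184 0.2056; 0.2056 0.5475]  H_jac=[-0.1787 0.1920]  S=[0.3154]  K=[-0.3951; 0.2168]  nu=[-0.6894]  x^+=[3.0636, 2.4478]  P^+=[0.8692 0.2327; 0.2327 0.5327]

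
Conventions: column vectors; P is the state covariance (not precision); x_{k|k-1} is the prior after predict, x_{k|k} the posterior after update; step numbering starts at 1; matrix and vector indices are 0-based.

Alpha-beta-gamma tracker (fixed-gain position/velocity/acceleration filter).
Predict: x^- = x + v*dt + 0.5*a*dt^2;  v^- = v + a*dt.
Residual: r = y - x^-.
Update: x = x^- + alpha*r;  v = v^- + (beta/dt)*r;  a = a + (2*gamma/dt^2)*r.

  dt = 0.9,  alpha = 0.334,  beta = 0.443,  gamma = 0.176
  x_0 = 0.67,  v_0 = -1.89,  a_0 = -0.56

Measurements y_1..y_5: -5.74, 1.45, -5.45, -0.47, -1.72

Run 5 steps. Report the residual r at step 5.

resid = -2.8487

step 1: x_pred=-1.2578  r=-4.4822  x^+=-2.7549  v^+=-4.6002  a^+=-2.5078
step 2: x_pred=-7.9107  r=9.3607  x^+=-4.7843  v^+=-2.2497  a^+=1.5601
step 3: x_pred=-6.1772  r=0.7272  x^+=-5.9343  v^+=-0.4877  a^+=1.8761
step 4: x_pred=-5.6135  r=5.1435  x^+=-3.8955  v^+=3.7324  a^+=4.1112
step 5: x_pred=1.1287  r=-2.8487  x^+=0.1772  v^+=6.0304  a^+=2.8733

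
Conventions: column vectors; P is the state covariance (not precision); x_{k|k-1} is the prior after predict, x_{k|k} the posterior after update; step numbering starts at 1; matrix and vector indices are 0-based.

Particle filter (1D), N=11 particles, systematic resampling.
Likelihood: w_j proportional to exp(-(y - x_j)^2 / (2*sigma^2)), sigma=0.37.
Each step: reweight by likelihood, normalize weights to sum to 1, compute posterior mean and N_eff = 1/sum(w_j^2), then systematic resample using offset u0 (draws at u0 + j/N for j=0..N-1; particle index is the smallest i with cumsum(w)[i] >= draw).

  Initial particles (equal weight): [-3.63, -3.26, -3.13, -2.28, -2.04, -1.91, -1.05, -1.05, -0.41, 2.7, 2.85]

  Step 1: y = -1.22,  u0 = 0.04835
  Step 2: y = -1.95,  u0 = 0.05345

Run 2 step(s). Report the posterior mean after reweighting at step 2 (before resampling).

post_mean = -1.6150

step 1: w=[0.0000, 0.0000, 0.0000, 0.0076, 0.0396, 0.0810, 0.4149, 0.4149, 0.0420, 0.0000, 0.0000]  mean=-1.1413  Neff=2.8229  idx=[5, 6, 6, 6, 6, 6, 7, 7, 7, 7, 7]
step 2: w=[0.6570, 0.0343, 0.0343, 0.0343, 0.0343, 0.0343, 0.0343, 0.0343, 0.0343, 0.0343, 0.0343]  mean=-1.6150  Neff=2.2553  idx=[0, 0, 0, 0, 0, 0, 0, 1, 4, 7, 9]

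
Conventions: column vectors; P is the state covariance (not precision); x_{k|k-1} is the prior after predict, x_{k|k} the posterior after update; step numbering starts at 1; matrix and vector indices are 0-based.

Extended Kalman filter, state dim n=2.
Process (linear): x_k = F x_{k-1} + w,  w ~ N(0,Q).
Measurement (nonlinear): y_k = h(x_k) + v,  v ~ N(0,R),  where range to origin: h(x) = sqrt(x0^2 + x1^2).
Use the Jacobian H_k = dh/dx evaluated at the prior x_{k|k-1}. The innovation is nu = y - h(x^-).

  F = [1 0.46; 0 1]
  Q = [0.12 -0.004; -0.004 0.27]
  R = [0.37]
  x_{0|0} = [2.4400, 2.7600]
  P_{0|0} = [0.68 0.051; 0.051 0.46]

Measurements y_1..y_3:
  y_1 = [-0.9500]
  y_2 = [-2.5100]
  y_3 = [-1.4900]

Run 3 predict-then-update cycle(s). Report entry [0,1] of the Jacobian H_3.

H_jac[0,1] = -0.6503

step 1: x^-=[3.7096, 2.7600]  P^-=[0.9443 0.2586; 0.2586 0.7300]  H_jac=[0.8023 0.5969]  S=[1.4856]  K=[0.6139; 0.4330]  nu=[-5.5737]  x^+=[0.2882, 0.3467]  P^+=[0.3845 -0.1362; -0.1362 0.4515]
step 2: x^-=[0.4477, 0.3467]  P^-=[0.4747 0.0674; 0.0674 0.7215]  H_jac=[0.7906 0.6123]  S=[1.0025]  K=[0.4155; 0.4939]  nu=[-3.0762]  x^+=[-0.8306, -1.1726]  P^+=[0.3016 -0.1383; -0.1383 0.4770]
step 3: x^-=[-1.3699, -1.1726]  P^-=[0.3953 0.0771; 0.0771 0.7470]  H_jac=[-0.7597 -0.6503]  S=[0.9902]  K=[-0.3539; -0.5497]  nu=[-3.2932]  x^+=[-0.2044, 0.6378]  P^+=[0.2712 -0.1155; -0.1155 0.4478]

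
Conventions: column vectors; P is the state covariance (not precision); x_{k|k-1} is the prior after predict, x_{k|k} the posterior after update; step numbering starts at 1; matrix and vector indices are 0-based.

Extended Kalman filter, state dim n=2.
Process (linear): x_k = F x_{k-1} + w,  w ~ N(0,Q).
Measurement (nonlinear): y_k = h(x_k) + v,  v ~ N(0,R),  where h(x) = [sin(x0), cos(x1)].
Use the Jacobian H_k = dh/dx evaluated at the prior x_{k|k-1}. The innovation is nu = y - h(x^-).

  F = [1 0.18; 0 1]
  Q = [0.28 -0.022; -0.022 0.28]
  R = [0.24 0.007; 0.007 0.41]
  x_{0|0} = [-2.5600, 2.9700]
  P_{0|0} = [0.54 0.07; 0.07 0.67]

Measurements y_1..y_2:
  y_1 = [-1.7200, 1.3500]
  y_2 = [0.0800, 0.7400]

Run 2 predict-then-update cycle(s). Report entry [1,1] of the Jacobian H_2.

step 1: x^-=[-2.0254, 2.9700]  P^-=[0.8669 0.1686; 0.1686 0.9500]  H_jac=[-0.4391 0.0000; 0.0000 -0.1708]  S=[0.4072 0.0196; 0.0196 0.4377]  K=[-0.9338 -0.0239; -0.1643 -0.3632]  nu=[-0.8216, 2.3353]  x^+=[-1.3140, 2.2567]  P^+=[0.5108 0.0956; 0.0956 0.8789]
step 2: x^-=[-0.9078, 2.2567]  P^-=[0.8537 0.2318; 0.2318 1.1589]  H_jac=[0.6155 0.0000; 0.0000 -0.7738]  S=[0.5634 -0.1034; -0.1034 1.1040]  K=[0.9186 -0.0764; 0.1060 -0.8024]  nu=[0.8681, 1.3734]  x^+=[-0.2153, 1.2467]  P^+=[0.3573 0.0322; 0.0322 0.4242]

H_jac[1,1] = -0.7738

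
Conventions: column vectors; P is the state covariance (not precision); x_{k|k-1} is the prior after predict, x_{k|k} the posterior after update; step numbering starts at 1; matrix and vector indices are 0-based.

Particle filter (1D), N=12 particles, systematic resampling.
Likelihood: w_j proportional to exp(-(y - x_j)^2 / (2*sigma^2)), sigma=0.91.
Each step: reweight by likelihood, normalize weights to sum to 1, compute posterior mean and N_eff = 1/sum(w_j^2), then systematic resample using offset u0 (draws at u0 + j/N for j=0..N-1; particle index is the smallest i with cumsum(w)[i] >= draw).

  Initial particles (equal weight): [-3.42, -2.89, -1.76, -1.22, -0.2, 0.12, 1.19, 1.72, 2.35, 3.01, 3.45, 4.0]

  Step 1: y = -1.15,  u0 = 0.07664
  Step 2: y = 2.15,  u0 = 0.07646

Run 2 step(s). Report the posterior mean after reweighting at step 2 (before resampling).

post_mean = 0.9179

step 1: w=[0.0148, 0.0535, 0.2660, 0.3320, 0.1931, 0.1258, 0.0122, 0.0023, 0.0002, 0.0000, 0.0000, 0.0000]  mean=-1.0832  Neff=4.2131  idx=[2, 2, 2, 2, 3, 3, 3, 3, 4, 4, 5, 6]
step 2: w=[0.0001, 0.0001, 0.0001, 0.0001, 0.0014, 0.0014, 0.0014, 0.0014, 0.0487, 0.0487, 0.1134, 0.7829]  mean=0.9179  Neff=1.5858  idx=[9, 10, 11, 11, 11, 11, 11, 11, 11, 11, 11, 11]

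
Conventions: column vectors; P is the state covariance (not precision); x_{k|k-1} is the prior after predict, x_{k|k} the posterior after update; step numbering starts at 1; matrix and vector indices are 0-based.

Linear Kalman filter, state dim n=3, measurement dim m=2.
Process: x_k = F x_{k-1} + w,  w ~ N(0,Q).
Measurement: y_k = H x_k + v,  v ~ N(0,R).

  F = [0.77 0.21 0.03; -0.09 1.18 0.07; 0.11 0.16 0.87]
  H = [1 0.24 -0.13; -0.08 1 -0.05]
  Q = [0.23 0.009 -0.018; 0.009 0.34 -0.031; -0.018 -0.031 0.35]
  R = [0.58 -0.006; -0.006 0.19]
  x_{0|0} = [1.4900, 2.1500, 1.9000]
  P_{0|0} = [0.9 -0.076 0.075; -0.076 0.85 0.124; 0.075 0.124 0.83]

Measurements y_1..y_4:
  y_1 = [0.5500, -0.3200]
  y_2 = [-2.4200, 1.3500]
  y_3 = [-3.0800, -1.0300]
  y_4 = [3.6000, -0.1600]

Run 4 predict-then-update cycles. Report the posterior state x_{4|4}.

step 1: x^-=[1.6558, 2.5359, 2.1609]  P^-=[0.7823 0.1014 0.1711; 0.1014 1.5706 0.2857; 0.1711 0.2857 1.0571]  S=[1.4570 0.3674; 0.3674 1.7248]  K=[0.5642 -0.1026; 0.0809 0.8804; 0.0403 0.1185]  nu=[-1.4335, -2.6154]  x^+=[1.1153, 0.1175, 1.7932]  P^+=[0.3428 0.0113 0.1359; 0.0113 0.1719 0.0845; 0.1359 0.0845 1.0270]
step 2: x^-=[0.9373, 0.1637, 1.7016]  P^-=[0.4528 0.0513 0.1526; 0.0513 0.5970 0.1400; 0.1526 0.1400 1.1858]  S=[1.0634 0.1331; 0.1331 0.7719]  K=[0.4267 -0.0640; 0.0724 0.7466; 0.0194 0.0854]  nu=[-3.1754, 1.3463]  x^+=[-0.5038, 0.9391, 1.7548]  P^+=[0.2633 0.0135 0.1433; 0.0135 0.1468 0.0865; 0.1433 0.0865 1.1793]
step 3: x^-=[-0.1381, 1.2763, 1.6215]  P^-=[0.4057 0.0533 0.1547; 0.0533 0.5620 0.1472; 0.1547 0.1472 1.3016]  S=[1.0163 0.1301; 0.1301 0.7358]  K=[0.3988 -0.0527; 0.0722 0.7352; 0.0085 0.0933]  nu=[-3.0374, -2.2362]  x^+=[-1.2315, -0.5871, 1.3870]  P^+=[0.2475 0.0149 0.1501; 0.0149 0.1452 0.0944; 0.1501 0.0944 1.2949]
step 4: x^-=[-1.0299, -0.4848, 0.9773]  P^-=[0.3973 0.0562 0.1625; 0.0562 0.5610 0.1619; 0.1625 0.1619 1.3924]  S=[1.0077 0.1316; 0.1316 0.7332]  K=[0.3929 -0.0483; 0.0725 0.7350; 0.0063 0.1070]  nu=[4.8733, 0.2913]  x^+=[0.8710, 0.0826, 1.0391]  P^+=[0.2450 0.0160 0.1584; 0.0160 0.1456 0.1022; 0.1584 0.1022 1.3837]

x_post = [0.8710, 0.0826, 1.0391]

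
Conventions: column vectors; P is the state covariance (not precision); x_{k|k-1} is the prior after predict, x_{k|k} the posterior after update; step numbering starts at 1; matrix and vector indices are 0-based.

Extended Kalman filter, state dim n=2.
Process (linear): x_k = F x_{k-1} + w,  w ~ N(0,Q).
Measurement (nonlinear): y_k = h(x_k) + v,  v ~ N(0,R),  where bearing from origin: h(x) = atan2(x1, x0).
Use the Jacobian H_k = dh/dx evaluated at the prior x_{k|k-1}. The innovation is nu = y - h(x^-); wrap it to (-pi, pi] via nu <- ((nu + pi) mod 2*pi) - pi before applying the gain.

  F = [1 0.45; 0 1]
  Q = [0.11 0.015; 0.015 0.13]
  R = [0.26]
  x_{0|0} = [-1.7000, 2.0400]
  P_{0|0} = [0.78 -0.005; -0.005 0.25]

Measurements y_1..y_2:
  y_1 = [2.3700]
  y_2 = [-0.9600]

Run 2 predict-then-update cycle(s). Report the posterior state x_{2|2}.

step 1: x^-=[-0.7820, 2.0400]  P^-=[0.9361 0.1225; 0.1225 0.3800]  H_jac=[-0.4274 -0.1638]  S=[0.4584]  K=[-0.9167; -0.2501]  nu=[0.4331]  x^+=[-1.1791, 1.9317]  P^+=[0.5510 0.0174; 0.0174 0.3513]
step 2: x^-=[-0.3098, 1.9317]  P^-=[0.7478 0.1905; 0.1905 0.4813]  H_jac=[-0.5047 -0.0809]  S=[0.4692]  K=[-0.8373; -0.2880]  nu=[-2.6898]  x^+=[1.9423, 2.7063]  P^+=[0.4189 0.0774; 0.0774 0.4424]

x_post = [1.9423, 2.7063]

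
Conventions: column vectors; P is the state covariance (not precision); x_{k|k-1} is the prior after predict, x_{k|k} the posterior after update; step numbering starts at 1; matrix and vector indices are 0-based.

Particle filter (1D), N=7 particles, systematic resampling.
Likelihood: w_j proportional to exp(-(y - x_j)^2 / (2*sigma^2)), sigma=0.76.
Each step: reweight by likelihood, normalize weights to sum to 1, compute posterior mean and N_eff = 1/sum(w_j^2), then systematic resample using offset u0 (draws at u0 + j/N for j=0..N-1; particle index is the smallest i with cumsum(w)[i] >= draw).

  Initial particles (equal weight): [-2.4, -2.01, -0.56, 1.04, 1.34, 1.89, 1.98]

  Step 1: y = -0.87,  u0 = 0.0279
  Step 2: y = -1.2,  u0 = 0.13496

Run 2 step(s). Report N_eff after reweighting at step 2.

step 1: w=[0.0918, 0.2261, 0.6408, 0.0296, 0.0102, 0.0010, 0.0006]  mean=-0.9862  Neff=2.1225  idx=[0, 1, 1, 2, 2, 2, 2]
step 2: w=[0.0680, 0.1341, 0.1341, 0.1660, 0.1660, 0.1660, 0.1660]  mean=-1.0740  Neff=6.6336  idx=[1, 2, 3, 4, 5, 6, 6]

N_eff = 6.6336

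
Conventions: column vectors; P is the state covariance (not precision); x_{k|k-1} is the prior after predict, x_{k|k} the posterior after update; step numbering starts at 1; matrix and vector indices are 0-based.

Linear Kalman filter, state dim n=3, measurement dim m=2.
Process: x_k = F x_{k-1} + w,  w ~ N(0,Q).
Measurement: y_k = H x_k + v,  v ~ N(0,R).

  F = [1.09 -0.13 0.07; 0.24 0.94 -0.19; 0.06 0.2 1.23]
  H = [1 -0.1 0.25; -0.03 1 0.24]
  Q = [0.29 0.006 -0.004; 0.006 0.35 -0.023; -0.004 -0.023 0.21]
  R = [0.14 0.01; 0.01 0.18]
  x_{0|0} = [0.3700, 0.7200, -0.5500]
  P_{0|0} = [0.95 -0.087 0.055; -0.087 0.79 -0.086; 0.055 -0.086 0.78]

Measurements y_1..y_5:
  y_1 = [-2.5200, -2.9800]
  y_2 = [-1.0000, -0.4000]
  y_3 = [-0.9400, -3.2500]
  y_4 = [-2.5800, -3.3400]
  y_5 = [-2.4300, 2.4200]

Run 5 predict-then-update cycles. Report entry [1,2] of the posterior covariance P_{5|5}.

P_post[1,2] = -0.7386

step 1: x^-=[0.2712, 0.8701, -0.5103]  P^-=[1.4705 0.0429 0.1730; 0.0429 1.1174 -0.1327; 0.1730 -0.1327 1.3888]  S=[1.7930 -0.0092; -0.0092 1.3099]  K=[0.8420 0.0367; -0.0526 0.8273; 0.2983 0.1513]  nu=[-2.5766, -3.7195]  x^+=[-2.0350, -2.0716, -1.8416]  P^+=[0.1980 0.0890 -0.2834; 0.0890 0.2150 -0.2663; -0.2834 -0.2663 1.2001]
step 2: x^-=[-2.0778, -2.0858, -2.8015]  P^-=[0.4711 0.1338 -0.2169; 0.1338 0.7558 -0.6291; -0.2169 -0.6291 1.8642]  S=[0.6315 -0.0263; -0.0263 0.7367]  K=[0.6438 0.1147; -0.1231 0.8111; 0.4851 -0.2205]  nu=[1.5696, 2.2959]  x^+=[-0.8039, -0.4169, -2.5465]  P^+=[0.2036 0.1286 -0.3977; 0.1286 0.2563 -0.4486; -0.3977 -0.4486 1.6742]
step 3: x^-=[-1.0003, -0.1010, -3.2638]  P^-=[0.4554 0.1686 -0.2956; 0.1686 0.9032 -0.9642; -0.2956 -0.9642 2.4776]  S=[0.6260 -0.0629; -0.0629 0.7576]  K=[0.5987 0.1605; -0.1731 0.8656; 0.6287 -0.4239]  nu=[0.8661, -2.3957]  x^+=[-0.8663, -2.3247, -1.7037]  P^+=[0.2236 0.1590 -0.4893; 0.1590 0.2979 -0.5792; -0.4893 -0.5792 2.0605]
step 4: x^-=[-0.7613, -2.0695, -2.6124]  P^-=[0.4616 0.1993 -0.3598; 0.1993 1.0237 -1.2152; -0.3598 -1.2152 2.9867]  S=[0.6395 -0.0854; -0.0854 0.7861]  K=[0.5752 0.1886; -0.2031 0.9016; 0.7226 -0.5419]  nu=[-1.3725, -0.6664]  x^+=[-1.6765, -2.3916, -3.2431]  P^+=[0.2406 0.1814 -0.5602; 0.1814 0.3271 -0.6723; -0.5602 -0.6723 2.3550]
step 5: x^-=[-1.7435, -2.0343, -4.5679]  P^-=[0.4683 0.2236 -0.4113; 0.2236 1.1110 -1.4003; -0.4113 -1.4003 3.3778]  S=[0.6502 -0.1003; -0.1003 0.8063]  K=[0.5597 0.2071; -0.2227 0.9250; 0.7863 -0.6182]  nu=[0.2520, 5.4983]  x^+=[-0.4638, 2.9956, -7.7686]  P^+=[0.2533 0.1975 -0.6125; 0.1975 0.3475 -0.7386; -0.6125 -0.7386 2.5702]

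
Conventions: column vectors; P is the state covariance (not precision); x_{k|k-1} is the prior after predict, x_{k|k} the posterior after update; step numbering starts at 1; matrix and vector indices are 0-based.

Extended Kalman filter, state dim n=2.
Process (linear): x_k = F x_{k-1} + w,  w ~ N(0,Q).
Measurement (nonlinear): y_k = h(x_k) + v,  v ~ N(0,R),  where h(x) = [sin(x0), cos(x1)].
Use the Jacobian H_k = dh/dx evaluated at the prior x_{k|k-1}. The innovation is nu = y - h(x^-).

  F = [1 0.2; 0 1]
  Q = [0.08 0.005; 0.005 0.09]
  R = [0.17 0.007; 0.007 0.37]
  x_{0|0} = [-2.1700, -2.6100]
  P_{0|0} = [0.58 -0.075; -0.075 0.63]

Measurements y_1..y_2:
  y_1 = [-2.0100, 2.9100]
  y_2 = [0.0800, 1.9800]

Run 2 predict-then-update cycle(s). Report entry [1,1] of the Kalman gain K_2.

K[1,1] = 0.0737

step 1: x^-=[-2.6920, -2.6100]  P^-=[0.6552 0.0560; 0.0560 0.7200]  H_jac=[-0.9006 0.0000; 0.0000 0.5069]  S=[0.7014 -0.0186; -0.0186 0.5550]  K=[-0.8406 0.0230; -0.0545 0.6558]  nu=[-1.5754, 3.7720]  x^+=[-1.2808, -0.0505]  P^+=[0.1585 0.0052; 0.0052 0.4779]
step 2: x^-=[-1.2909, -0.0505]  P^-=[0.2597 0.1058; 0.1058 0.5679]  H_jac=[0.2763 0.0000; 0.0000 0.0505]  S=[0.1898 0.0085; 0.0085 0.3714]  K=[0.3777 0.0058; 0.1507 0.0737]  nu=[1.0411, 0.9813]  x^+=[-0.8921, 0.1787]  P^+=[0.2326 0.0946; 0.0946 0.5614]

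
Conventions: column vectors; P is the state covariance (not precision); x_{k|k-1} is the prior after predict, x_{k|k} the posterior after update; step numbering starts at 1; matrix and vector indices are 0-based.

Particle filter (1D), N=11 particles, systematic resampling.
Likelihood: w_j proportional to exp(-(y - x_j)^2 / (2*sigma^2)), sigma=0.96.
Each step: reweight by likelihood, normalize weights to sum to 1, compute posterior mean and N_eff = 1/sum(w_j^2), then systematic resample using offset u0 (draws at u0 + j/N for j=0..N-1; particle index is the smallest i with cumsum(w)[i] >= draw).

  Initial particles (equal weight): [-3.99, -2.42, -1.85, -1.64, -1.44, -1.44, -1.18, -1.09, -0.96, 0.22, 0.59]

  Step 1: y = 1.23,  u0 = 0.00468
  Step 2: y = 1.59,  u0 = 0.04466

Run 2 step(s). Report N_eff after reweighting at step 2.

N_eff = 8.6542

step 1: w=[0.0000, 0.0005, 0.0036, 0.0071, 0.0130, 0.0130, 0.0266, 0.0336, 0.0461, 0.3579, 0.4985]  mean=0.2035  Neff=2.6250  idx=[3, 7, 9, 9, 9, 9, 10, 10, 10, 10, 10]
step 2: w=[0.0008, 0.0046, 0.0826, 0.0826, 0.0826, 0.0826, 0.1329, 0.1329, 0.1329, 0.1329, 0.1329]  mean=0.4582  Neff=8.6542  idx=[2, 3, 4, 5, 6, 7, 7, 8, 9, 9, 10]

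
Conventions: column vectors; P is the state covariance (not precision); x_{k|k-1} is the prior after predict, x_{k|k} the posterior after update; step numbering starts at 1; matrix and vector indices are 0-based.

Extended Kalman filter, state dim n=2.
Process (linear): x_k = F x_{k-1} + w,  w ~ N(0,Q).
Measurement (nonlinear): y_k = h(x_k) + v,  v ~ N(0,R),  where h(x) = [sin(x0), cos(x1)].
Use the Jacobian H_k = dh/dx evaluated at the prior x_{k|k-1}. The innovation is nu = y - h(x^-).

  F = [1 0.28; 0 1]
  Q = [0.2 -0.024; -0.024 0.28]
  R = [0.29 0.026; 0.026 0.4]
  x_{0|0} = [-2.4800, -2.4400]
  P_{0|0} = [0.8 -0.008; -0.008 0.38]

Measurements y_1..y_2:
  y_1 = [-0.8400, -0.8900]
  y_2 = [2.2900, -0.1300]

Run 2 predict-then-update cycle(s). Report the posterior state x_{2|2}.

step 1: x^-=[-3.1632, -2.4400]  P^-=[1.0253 0.0744; 0.0744 0.6600]  H_jac=[-0.9998 0.0000; 0.0000 0.6454]  S=[1.3148 -0.0220; -0.0220 0.6749]  K=[-0.7789 0.0457; -0.0460 0.6296]  nu=[-0.8616, -0.1262]  x^+=[-2.4979, -2.4798]  P^+=[0.2247 -0.0030; -0.0030 0.3884]
step 2: x^-=[-3.1922, -2.4798]  P^-=[0.4535 0.0817; 0.0817 0.6684]  H_jac=[-0.9987 0.0000; 0.0000 0.6145]  S=[0.7423 -0.0242; -0.0242 0.6524]  K=[-0.6083 0.0545; -0.0896 0.6262]  nu=[2.2394, 0.6589]  x^+=[-4.5187, -2.2677]  P^+=[0.1752 0.0097; 0.0097 0.4038]

x_post = [-4.5187, -2.2677]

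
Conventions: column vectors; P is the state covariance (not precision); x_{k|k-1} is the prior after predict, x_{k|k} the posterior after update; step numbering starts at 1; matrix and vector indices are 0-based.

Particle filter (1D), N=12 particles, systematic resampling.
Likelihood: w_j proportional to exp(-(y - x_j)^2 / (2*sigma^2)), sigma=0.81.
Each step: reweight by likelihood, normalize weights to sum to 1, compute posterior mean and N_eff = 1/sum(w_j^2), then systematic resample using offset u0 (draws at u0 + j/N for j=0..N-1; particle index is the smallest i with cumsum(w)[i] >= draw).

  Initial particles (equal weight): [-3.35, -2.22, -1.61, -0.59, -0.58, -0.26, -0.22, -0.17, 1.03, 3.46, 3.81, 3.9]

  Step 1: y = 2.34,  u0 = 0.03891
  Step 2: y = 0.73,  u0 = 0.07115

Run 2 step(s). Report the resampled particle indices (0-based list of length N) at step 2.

step 1: w=[0.0000, 0.0000, 0.0000, 0.0014, 0.0015, 0.0056, 0.0066, 0.0080, 0.2631, 0.3741, 0.1875, 0.1523]  mean=2.8674  Neff=3.7367  idx=[8, 8, 8, 9, 9, 9, 9, 9, 10, 10, 11, 11]
step 2: w=[0.3310, 0.3310, 0.3310, 0.0012, 0.0012, 0.0012, 0.0012, 0.0012, 0.0003, 0.0003, 0.0002, 0.0002]  mean=1.0471  Neff=3.0418  idx=[0, 0, 0, 0, 1, 1, 1, 1, 2, 2, 2, 2]

resampled_idx = [0, 0, 0, 0, 1, 1, 1, 1, 2, 2, 2, 2]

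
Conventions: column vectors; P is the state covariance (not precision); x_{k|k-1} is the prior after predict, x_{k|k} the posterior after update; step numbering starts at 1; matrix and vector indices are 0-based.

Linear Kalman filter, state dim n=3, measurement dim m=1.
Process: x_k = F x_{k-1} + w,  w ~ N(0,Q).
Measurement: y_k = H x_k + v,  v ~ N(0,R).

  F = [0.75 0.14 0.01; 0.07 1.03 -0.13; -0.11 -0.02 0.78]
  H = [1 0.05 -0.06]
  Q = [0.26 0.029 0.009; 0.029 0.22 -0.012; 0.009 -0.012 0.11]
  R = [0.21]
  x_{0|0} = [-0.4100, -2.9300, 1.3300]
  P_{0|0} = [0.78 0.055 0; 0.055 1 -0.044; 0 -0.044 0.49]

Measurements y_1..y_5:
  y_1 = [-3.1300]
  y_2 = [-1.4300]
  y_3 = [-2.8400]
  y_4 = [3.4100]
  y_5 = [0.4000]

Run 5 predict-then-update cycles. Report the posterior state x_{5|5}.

x_post = [0.6623, -1.6851, 0.6326]

step 1: x^-=[-0.7044, -3.2195, 1.1411]  P^-=[0.7298 0.2569 -0.0608; 0.2569 1.3127 -0.1301; -0.0608 -0.1301 0.4196]  S=[0.9784]  K=[0.7628; 0.3376; -0.0945]  nu=[-2.1962]  x^+=[-2.3796, -3.9610, 1.3487]  P^+=[0.1605 0.0049 0.0097; 0.0049 1.2012 -0.0988; 0.0097 -0.0988 0.4108]
step 2: x^-=[-2.3258, -4.4217, 1.3929]  P^-=[0.3748 0.2138 -0.0096; 0.2138 1.5291 -0.1592; -0.0096 -0.1592 0.3638]  S=[0.6134]  K=[0.6294; 0.4887; -0.0643]  nu=[1.2004]  x^+=[-1.5703, -3.8350, 1.3158]  P^+=[0.1318 0.0251 0.0152; 0.0251 1.3826 -0.1399; 0.0152 -0.1399 0.3613]
step 3: x^-=[-1.7015, -4.2310, 1.2757]  P^-=[0.3664 0.2541 -0.0101; 0.2541 1.7343 -0.1927; -0.0101 -0.1927 0.3338]  S=[0.6097]  K=[0.6228; 0.5779; -0.0652]  nu=[-0.8505]  x^+=[-2.2311, -4.7226, 1.3312]  P^+=[0.1299 0.0346 0.0147; 0.0346 1.5307 -0.1698; 0.0147 -0.1698 0.3312]
step 4: x^-=[-2.3212, -5.1935, 1.3782]  P^-=[0.3701 0.2831 -0.0144; 0.2831 1.9003 -0.2179; -0.0144 -0.2179 0.3166]  S=[0.6174]  K=[0.6239; 0.6337; -0.0718]  nu=[6.0735]  x^+=[1.4679, -1.3447, 0.9423]  P^+=[0.1299 0.0391 0.0132; 0.0391 1.6524 -0.1898; 0.0132 -0.1898 0.3135]
step 5: x^-=[0.9221, -1.4048, 0.6004]  P^-=[0.3733 0.3045 -0.0181; 0.3045 2.0352 -0.2354; -0.0181 -0.2354 0.3068]  S=[0.6235]  K=[0.6249; 0.6741; -0.0773]  nu=[-0.4158]  x^+=[0.6623, -1.6851, 0.6326]  P^+=[0.1299 0.0418 0.0121; 0.0418 1.7518 -0.2029; 0.0121 -0.2029 0.3030]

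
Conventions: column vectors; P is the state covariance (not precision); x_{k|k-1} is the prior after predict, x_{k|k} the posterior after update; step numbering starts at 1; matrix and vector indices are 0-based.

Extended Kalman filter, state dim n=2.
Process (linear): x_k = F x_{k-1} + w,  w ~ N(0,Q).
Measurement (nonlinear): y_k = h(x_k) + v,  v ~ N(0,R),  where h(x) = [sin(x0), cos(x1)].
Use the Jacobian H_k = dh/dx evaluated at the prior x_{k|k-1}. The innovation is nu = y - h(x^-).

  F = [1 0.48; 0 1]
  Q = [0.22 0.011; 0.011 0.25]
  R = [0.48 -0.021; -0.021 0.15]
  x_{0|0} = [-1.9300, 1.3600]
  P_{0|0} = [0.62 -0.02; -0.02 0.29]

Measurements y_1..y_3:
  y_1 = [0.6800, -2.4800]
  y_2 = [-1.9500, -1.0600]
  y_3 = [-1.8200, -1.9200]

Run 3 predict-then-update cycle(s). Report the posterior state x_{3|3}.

step 1: x^-=[-1.2772, 1.3600]  P^-=[0.8876 0.1302; 0.1302 0.5400]  H_jac=[0.2894 0.0000; 0.0000 -0.9779]  S=[0.5543 -0.0578; -0.0578 0.6664]  K=[0.4475 -0.1522; -0.0149 -0.7937]  nu=[1.6372, -2.6892]  x^+=[-0.1352, 3.4702]  P^+=[0.7533 0.0330; 0.0330 0.1214]
step 2: x^-=[1.5305, 3.4702]  P^-=[1.0329 0.1022; 0.1022 0.3714]  H_jac=[0.0403 0.0000; 0.0000 0.3227]  S=[0.4817 -0.0197; -0.0197 0.1887]  K=[0.0939 0.1847; 0.0346 0.6389]  nu=[-2.9492, -0.1135]  x^+=[1.2325, 3.2955]  P^+=[1.0229 0.0797; 0.0797 0.2947]
step 3: x^-=[2.8144, 3.2955]  P^-=[1.3873 0.2322; 0.2322 0.5447]  H_jac=[-0.9469 0.0000; 0.0000 0.1533]  S=[1.7240 -0.0547; -0.0547 0.1628]  K=[-0.7632 -0.0378; -0.1125 0.4752]  nu=[-2.1414, -0.9318]  x^+=[4.4840, 3.0935]  P^+=[0.3860 0.0675; 0.0675 0.4803]

x_post = [4.4840, 3.0935]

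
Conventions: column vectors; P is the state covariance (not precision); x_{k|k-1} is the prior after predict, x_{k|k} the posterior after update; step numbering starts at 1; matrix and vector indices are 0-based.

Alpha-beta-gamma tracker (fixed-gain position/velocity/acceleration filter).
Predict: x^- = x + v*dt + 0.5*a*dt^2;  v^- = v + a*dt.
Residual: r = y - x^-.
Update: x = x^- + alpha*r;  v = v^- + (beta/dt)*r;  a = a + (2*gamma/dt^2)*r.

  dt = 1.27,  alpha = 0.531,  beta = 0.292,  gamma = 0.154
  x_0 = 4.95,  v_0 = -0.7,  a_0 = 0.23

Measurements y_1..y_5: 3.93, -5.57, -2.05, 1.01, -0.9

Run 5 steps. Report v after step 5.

v_post = -0.0117

step 1: x_pred=4.2465  r=-0.3165  x^+=4.0784  v^+=-0.4807  a^+=0.1696
step 2: x_pred=3.6047  r=-9.1747  x^+=-1.2671  v^+=-2.3748  a^+=-1.5824
step 3: x_pred=-5.5592  r=3.5092  x^+=-3.6958  v^+=-3.5777  a^+=-0.9123
step 4: x_pred=-8.9752  r=9.9852  x^+=-3.6730  v^+=-2.4405  a^+=0.9944
step 5: x_pred=-5.9705  r=5.0705  x^+=-3.2781  v^+=-0.0117  a^+=1.9627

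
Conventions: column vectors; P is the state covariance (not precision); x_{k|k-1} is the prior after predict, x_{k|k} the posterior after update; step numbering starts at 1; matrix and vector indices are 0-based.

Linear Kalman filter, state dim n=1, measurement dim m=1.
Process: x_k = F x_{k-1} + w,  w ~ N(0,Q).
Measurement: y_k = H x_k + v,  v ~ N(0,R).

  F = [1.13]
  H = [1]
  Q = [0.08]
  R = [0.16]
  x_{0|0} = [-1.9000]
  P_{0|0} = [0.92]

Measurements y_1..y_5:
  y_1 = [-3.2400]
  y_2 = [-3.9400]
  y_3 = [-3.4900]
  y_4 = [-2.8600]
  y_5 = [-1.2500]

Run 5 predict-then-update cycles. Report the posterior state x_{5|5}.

step 1: x^-=[-2.1470]  P^-=[1.2547]  S=[1.4147]  K=[0.8869]  nu=[-1.0930]  x^+=[-3.1164]  P^+=[0.1419]
step 2: x^-=[-3.5215]  P^-=[0.2612]  S=[0.4212]  K=[0.6201]  nu=[-0.4185]  x^+=[-3.7810]  P^+=[0.0992]
step 3: x^-=[-4.2726]  P^-=[0.2067]  S=[0.3667]  K=[0.5637]  nu=[0.7826]  x^+=[-3.8315]  P^+=[0.0902]
step 4: x^-=[-4.3295]  P^-=[0.1952]  S=[0.3552]  K=[0.5495]  nu=[1.4695]  x^+=[-3.5220]  P^+=[0.0879]
step 5: x^-=[-3.9799]  P^-=[0.1923]  S=[0.3523]  K=[0.5458]  nu=[2.7299]  x^+=[-2.4899]  P^+=[0.0873]

x_post = [-2.4899]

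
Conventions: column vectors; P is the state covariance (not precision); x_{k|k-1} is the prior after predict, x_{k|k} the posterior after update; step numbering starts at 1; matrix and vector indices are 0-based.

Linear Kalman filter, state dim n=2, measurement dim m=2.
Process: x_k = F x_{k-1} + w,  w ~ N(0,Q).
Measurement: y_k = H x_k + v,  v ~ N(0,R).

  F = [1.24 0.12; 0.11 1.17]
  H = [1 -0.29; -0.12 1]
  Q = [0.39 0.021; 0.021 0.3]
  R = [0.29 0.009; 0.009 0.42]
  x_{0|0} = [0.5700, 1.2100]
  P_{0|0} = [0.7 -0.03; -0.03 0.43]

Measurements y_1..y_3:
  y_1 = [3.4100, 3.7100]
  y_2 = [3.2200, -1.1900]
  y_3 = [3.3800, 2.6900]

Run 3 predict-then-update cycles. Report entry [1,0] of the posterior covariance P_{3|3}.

step 1: x^-=[0.8520, 1.4784]  P^-=[1.4636 0.1329; 0.1329 0.8894]  S=[1.7513 -0.2870; -0.2870 1.2985]  K=[0.8387 0.1525; 0.0403 0.6815]  nu=[2.9867, 2.3338]  x^+=[3.7128, 3.1894]  P^+=[0.2749 0.1046; 0.1046 0.2992]
step 2: x^-=[4.9866, 4.1400]  P^-=[0.8482 0.2536; 0.2536 0.7398]  S=[1.0533 -0.0449; -0.0449 1.1111]  K=[0.7425 0.1666; 0.0644 0.6410]  nu=[-0.5660, -4.7316]  x^+=[3.7779, 1.0706]  P^+=[0.2477 0.1064; 0.1064 0.2826]
step 3: x^-=[4.8130, 1.6682]  P^-=[0.8066 0.2502; 0.2502 0.7172]  S=[1.0118 -0.0369; -0.0369 1.0887]  K=[0.7315 0.1657; 0.0648 0.6333]  nu=[-0.9493, 1.5994]  x^+=[4.3836, 2.6196]  P^+=[0.2442 0.1055; 0.1055 0.2792]

P_post[1,0] = 0.1055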